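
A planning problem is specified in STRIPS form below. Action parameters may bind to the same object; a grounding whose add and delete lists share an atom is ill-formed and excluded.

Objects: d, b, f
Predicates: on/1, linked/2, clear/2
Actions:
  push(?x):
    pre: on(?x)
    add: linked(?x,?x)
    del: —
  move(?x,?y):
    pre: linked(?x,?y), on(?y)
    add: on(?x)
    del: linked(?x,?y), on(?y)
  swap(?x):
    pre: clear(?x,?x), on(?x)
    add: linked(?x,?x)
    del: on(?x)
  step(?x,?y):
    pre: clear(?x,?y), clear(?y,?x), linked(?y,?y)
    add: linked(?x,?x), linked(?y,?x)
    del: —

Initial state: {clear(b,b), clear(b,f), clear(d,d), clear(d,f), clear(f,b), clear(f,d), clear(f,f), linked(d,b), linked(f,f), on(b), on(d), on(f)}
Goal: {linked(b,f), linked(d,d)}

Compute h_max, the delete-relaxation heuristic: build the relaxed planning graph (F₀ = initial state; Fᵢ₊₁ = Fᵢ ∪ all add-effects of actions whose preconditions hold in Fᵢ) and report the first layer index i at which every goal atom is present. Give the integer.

F0 = init (12 atoms)
F1 = F0 ∪ {linked(b,b), linked(d,d), linked(f,b), linked(f,d)}  (16 atoms)
F2 = F1 ∪ {linked(b,f), linked(d,f)}  (18 atoms)
goal ⊆ F2  ⇒  h_max = 2

2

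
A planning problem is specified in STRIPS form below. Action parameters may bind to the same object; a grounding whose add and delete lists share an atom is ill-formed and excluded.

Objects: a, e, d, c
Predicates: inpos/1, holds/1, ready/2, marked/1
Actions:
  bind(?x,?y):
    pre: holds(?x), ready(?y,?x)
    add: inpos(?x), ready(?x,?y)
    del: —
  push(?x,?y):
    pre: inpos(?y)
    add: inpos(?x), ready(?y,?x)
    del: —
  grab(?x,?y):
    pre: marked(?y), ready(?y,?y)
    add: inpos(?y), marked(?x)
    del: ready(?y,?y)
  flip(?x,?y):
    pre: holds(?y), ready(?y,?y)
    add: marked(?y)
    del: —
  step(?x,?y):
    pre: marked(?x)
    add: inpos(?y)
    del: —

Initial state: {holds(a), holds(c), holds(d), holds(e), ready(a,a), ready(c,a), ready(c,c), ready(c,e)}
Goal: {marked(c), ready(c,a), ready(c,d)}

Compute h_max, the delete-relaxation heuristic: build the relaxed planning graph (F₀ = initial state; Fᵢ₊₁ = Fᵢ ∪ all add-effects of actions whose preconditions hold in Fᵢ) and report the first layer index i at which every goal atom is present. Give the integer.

F0 = init (8 atoms)
F1 = F0 ∪ {inpos(a), inpos(c), inpos(e), marked(a), marked(c), ready(a,c), ready(e,c)}  (15 atoms)
F2 = F1 ∪ {inpos(d), marked(d), marked(e), ready(a,d), ready(a,e), ready(c,d), ready(e,a), ready(e,d), ready(e,e)}  (24 atoms)
goal ⊆ F2  ⇒  h_max = 2

2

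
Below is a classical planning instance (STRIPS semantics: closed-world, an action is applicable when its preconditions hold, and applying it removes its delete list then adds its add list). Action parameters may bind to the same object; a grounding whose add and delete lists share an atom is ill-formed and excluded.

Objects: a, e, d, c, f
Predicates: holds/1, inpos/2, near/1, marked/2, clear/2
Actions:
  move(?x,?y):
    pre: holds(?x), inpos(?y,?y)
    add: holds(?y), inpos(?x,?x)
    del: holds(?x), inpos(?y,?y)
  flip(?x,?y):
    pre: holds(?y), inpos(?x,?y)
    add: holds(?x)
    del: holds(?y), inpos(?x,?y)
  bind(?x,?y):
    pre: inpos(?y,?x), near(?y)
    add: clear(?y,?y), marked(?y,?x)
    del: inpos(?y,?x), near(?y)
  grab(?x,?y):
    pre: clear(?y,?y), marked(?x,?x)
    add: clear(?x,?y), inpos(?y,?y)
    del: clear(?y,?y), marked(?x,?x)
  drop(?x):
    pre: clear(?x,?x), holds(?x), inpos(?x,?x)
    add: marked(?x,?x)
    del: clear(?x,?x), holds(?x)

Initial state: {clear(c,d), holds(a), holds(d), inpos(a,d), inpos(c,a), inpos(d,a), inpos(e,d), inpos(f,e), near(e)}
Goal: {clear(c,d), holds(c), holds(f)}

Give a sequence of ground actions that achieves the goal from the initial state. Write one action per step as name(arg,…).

1. flip(e,d)  →  {clear(c,d), holds(a), holds(e), inpos(a,d), inpos(c,a), inpos(d,a), inpos(f,e), near(e)}
2. flip(c,a)  →  {clear(c,d), holds(c), holds(e), inpos(a,d), inpos(d,a), inpos(f,e), near(e)}
3. flip(f,e)  →  {clear(c,d), holds(c), holds(f), inpos(a,d), inpos(d,a), near(e)}

flip(e,d); flip(c,a); flip(f,e)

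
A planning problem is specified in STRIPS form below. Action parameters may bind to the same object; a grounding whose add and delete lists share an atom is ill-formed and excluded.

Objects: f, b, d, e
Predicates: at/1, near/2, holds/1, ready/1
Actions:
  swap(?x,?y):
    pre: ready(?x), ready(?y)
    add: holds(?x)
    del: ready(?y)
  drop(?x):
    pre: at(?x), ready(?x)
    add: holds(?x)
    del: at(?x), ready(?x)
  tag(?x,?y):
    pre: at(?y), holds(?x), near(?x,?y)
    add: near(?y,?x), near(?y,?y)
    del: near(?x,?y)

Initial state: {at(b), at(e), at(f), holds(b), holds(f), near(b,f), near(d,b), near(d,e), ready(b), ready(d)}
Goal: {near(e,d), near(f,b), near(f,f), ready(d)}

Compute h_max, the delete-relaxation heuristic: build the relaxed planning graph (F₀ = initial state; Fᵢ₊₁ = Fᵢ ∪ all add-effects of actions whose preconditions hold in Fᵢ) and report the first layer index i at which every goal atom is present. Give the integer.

2

F0 = init (10 atoms)
F1 = F0 ∪ {holds(d), near(f,b), near(f,f)}  (13 atoms)
F2 = F1 ∪ {near(b,b), near(b,d), near(e,d), near(e,e)}  (17 atoms)
goal ⊆ F2  ⇒  h_max = 2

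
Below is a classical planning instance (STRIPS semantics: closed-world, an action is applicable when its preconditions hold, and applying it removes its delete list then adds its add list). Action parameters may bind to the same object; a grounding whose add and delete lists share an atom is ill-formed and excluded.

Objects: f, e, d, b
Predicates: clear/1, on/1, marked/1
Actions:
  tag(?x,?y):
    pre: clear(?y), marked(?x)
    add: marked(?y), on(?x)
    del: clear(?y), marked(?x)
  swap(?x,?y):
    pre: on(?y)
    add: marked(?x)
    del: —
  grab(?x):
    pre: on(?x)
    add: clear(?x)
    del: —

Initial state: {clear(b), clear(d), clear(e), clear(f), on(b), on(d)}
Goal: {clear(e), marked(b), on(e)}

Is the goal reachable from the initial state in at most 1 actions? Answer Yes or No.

No

1. swap(e,d)  →  {clear(b), clear(d), clear(e), clear(f), marked(e), on(b), on(d)}
2. tag(e,b)  →  {clear(d), clear(e), clear(f), marked(b), on(b), on(d), on(e)}
optimal plan length = 2; 2 > 1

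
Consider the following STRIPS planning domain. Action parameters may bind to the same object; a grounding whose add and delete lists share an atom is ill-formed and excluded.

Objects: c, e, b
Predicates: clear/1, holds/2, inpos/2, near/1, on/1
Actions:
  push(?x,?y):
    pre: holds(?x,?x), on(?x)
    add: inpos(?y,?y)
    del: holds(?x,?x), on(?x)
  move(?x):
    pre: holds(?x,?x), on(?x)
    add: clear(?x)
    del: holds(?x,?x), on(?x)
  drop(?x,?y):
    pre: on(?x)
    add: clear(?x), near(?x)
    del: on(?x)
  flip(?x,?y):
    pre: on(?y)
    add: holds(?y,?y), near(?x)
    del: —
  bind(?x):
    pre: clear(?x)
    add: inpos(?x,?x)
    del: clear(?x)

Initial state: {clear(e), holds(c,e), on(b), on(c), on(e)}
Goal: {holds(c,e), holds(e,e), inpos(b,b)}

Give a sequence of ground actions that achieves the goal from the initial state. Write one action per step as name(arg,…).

1. drop(b,c)  →  {clear(b), clear(e), holds(c,e), near(b), on(c), on(e)}
2. flip(c,e)  →  {clear(b), clear(e), holds(c,e), holds(e,e), near(b), near(c), on(c), on(e)}
3. bind(b)  →  {clear(e), holds(c,e), holds(e,e), inpos(b,b), near(b), near(c), on(c), on(e)}

drop(b,c); flip(c,e); bind(b)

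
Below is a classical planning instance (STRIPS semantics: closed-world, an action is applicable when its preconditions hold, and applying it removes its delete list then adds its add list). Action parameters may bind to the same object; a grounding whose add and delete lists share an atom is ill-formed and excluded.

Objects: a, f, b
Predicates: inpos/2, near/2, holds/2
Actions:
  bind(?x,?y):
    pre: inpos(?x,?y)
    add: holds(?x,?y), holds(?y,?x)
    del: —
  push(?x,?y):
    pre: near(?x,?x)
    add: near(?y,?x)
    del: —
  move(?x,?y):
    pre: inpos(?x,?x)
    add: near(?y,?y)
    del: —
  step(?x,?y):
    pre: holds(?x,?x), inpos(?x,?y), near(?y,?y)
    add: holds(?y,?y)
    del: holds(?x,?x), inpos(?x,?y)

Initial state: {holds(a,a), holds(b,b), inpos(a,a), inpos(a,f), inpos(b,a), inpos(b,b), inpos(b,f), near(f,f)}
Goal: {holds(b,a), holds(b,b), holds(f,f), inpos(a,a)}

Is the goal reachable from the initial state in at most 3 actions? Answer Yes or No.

1. bind(b,a)  →  {holds(a,a), holds(a,b), holds(b,a), holds(b,b), inpos(a,a), inpos(a,f), inpos(b,a), inpos(b,b), inpos(b,f), near(f,f)}
2. step(a,f)  →  {holds(a,b), holds(b,a), holds(b,b), holds(f,f), inpos(a,a), inpos(b,a), inpos(b,b), inpos(b,f), near(f,f)}
optimal plan length = 2; 2 ≤ 3

Yes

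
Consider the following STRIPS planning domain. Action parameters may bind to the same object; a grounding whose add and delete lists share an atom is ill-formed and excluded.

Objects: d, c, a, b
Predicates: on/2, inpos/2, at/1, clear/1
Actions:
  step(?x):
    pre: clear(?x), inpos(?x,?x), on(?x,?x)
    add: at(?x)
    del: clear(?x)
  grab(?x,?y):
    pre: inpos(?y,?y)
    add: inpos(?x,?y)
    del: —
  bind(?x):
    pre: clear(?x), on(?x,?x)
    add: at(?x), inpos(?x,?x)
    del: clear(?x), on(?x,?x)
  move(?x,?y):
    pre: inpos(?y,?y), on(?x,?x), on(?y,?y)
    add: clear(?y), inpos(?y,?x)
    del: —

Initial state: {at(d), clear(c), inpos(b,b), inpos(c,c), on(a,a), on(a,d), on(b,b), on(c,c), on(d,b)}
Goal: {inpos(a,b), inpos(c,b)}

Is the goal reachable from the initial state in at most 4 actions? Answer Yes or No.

1. grab(c,b)  →  {at(d), clear(c), inpos(b,b), inpos(c,b), inpos(c,c), on(a,a), on(a,d), on(b,b), on(c,c), on(d,b)}
2. grab(a,b)  →  {at(d), clear(c), inpos(a,b), inpos(b,b), inpos(c,b), inpos(c,c), on(a,a), on(a,d), on(b,b), on(c,c), on(d,b)}
optimal plan length = 2; 2 ≤ 4

Yes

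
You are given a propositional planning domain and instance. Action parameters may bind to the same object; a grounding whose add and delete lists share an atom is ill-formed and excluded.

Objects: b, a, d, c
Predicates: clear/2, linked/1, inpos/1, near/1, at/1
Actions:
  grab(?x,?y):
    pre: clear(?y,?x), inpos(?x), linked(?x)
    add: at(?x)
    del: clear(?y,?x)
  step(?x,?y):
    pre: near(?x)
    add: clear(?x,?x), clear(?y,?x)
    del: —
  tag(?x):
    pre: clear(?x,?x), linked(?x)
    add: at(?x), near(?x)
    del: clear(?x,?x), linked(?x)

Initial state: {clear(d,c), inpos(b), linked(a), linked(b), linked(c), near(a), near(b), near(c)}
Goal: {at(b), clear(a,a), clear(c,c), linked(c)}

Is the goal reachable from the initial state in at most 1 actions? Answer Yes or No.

No

1. step(b,b)  →  {clear(b,b), clear(d,c), inpos(b), linked(a), linked(b), linked(c), near(a), near(b), near(c)}
2. grab(b,b)  →  {at(b), clear(d,c), inpos(b), linked(a), linked(b), linked(c), near(a), near(b), near(c)}
3. step(a,b)  →  {at(b), clear(a,a), clear(b,a), clear(d,c), inpos(b), linked(a), linked(b), linked(c), near(a), near(b), near(c)}
4. step(c,b)  →  {at(b), clear(a,a), clear(b,a), clear(b,c), clear(c,c), clear(d,c), inpos(b), linked(a), linked(b), linked(c), near(a), near(b), near(c)}
optimal plan length = 4; 4 > 1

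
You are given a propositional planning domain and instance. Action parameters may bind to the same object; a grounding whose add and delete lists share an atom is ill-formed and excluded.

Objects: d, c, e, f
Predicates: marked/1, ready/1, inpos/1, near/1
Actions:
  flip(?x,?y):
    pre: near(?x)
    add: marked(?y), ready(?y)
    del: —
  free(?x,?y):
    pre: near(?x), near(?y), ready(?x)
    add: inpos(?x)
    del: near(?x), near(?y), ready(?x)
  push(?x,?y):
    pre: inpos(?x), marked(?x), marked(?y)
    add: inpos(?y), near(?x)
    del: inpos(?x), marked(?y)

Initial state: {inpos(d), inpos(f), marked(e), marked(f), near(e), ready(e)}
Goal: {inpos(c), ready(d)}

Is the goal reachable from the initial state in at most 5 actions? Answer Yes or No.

Yes

1. flip(e,d)  →  {inpos(d), inpos(f), marked(d), marked(e), marked(f), near(e), ready(d), ready(e)}
2. flip(e,c)  →  {inpos(d), inpos(f), marked(c), marked(d), marked(e), marked(f), near(e), ready(c), ready(d), ready(e)}
3. push(d,c)  →  {inpos(c), inpos(f), marked(d), marked(e), marked(f), near(d), near(e), ready(c), ready(d), ready(e)}
optimal plan length = 3; 3 ≤ 5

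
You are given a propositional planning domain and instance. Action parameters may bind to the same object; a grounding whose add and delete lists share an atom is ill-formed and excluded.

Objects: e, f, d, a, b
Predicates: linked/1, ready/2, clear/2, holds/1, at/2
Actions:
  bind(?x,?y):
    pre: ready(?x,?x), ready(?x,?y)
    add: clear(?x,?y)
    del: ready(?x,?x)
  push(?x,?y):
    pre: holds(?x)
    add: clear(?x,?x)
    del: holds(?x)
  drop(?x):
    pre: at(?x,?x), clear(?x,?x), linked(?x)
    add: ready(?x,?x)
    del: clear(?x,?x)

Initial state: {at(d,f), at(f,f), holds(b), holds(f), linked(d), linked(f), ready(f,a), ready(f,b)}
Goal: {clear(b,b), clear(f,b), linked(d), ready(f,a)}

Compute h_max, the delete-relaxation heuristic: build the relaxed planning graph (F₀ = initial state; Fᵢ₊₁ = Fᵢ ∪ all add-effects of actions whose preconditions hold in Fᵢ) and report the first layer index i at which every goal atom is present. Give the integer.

F0 = init (8 atoms)
F1 = F0 ∪ {clear(b,b), clear(f,f)}  (10 atoms)
F2 = F1 ∪ {ready(f,f)}  (11 atoms)
F3 = F2 ∪ {clear(f,a), clear(f,b)}  (13 atoms)
goal ⊆ F3  ⇒  h_max = 3

3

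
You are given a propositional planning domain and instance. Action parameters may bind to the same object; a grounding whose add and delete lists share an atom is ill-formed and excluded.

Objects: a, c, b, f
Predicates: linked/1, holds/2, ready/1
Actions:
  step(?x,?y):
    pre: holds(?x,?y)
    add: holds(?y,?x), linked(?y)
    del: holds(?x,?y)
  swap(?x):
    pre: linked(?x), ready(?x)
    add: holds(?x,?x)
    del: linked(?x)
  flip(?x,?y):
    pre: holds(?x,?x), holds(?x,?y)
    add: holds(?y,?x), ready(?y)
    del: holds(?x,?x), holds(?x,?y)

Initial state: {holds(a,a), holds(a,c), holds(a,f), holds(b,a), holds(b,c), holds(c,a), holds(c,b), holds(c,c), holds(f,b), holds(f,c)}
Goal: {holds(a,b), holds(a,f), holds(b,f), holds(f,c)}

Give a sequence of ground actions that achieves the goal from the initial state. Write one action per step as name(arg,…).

1. step(b,a)  →  {holds(a,a), holds(a,b), holds(a,c), holds(a,f), holds(b,c), holds(c,a), holds(c,b), holds(c,c), holds(f,b), holds(f,c), linked(a)}
2. step(f,b)  →  {holds(a,a), holds(a,b), holds(a,c), holds(a,f), holds(b,c), holds(b,f), holds(c,a), holds(c,b), holds(c,c), holds(f,c), linked(a), linked(b)}

step(b,a); step(f,b)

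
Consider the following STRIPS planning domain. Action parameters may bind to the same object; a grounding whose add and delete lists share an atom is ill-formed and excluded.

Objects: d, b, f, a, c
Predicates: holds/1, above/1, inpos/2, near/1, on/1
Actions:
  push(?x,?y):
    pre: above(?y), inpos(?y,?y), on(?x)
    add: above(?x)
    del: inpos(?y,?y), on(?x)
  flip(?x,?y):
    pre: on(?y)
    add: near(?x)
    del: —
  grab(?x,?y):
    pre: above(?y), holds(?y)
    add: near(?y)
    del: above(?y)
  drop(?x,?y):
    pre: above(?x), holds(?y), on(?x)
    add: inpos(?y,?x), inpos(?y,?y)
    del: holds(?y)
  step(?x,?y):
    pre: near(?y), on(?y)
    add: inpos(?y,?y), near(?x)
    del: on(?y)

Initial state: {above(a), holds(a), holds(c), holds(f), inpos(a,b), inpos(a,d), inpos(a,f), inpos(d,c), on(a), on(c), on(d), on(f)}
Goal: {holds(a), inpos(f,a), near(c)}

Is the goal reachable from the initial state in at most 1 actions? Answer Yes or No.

1. flip(c,d)  →  {above(a), holds(a), holds(c), holds(f), inpos(a,b), inpos(a,d), inpos(a,f), inpos(d,c), near(c), on(a), on(c), on(d), on(f)}
2. drop(a,f)  →  {above(a), holds(a), holds(c), inpos(a,b), inpos(a,d), inpos(a,f), inpos(d,c), inpos(f,a), inpos(f,f), near(c), on(a), on(c), on(d), on(f)}
optimal plan length = 2; 2 > 1

No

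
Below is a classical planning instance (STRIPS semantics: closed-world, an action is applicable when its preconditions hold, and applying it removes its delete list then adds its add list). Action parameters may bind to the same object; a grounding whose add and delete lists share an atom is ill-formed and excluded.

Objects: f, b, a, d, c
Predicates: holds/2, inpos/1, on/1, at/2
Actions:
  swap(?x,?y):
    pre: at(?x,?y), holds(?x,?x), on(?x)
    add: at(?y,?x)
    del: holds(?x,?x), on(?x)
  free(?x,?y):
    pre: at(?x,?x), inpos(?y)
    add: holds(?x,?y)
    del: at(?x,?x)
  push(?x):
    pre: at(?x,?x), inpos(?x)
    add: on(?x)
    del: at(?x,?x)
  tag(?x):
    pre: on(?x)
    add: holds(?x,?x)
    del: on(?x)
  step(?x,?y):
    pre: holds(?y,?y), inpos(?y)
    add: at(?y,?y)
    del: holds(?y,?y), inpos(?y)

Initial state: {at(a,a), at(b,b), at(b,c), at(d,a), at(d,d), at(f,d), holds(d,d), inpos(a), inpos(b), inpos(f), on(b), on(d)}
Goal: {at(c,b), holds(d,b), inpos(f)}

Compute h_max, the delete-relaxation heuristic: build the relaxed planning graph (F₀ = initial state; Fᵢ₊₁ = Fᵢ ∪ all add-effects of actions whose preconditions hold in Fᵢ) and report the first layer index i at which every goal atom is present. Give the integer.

F0 = init (12 atoms)
F1 = F0 ∪ {at(a,d), holds(a,a), holds(a,b), holds(a,f), holds(b,a), holds(b,b), holds(b,f), holds(d,a), holds(d,b), holds(d,f), on(a)}  (23 atoms)
F2 = F1 ∪ {at(c,b)}  (24 atoms)
goal ⊆ F2  ⇒  h_max = 2

2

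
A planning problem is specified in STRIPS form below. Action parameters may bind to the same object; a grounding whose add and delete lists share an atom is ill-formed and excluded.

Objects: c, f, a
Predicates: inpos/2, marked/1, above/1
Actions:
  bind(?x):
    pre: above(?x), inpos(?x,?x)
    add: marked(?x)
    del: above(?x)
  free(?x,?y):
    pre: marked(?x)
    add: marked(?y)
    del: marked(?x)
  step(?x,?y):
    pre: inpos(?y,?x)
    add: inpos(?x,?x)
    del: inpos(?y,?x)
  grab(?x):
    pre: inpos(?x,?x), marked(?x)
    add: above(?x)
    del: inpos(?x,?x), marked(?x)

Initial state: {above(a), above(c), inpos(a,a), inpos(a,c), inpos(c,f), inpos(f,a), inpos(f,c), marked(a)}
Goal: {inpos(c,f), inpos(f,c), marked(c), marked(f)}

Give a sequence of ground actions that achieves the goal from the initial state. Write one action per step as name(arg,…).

1. free(a,c)  →  {above(a), above(c), inpos(a,a), inpos(a,c), inpos(c,f), inpos(f,a), inpos(f,c), marked(c)}
2. bind(a)  →  {above(c), inpos(a,a), inpos(a,c), inpos(c,f), inpos(f,a), inpos(f,c), marked(a), marked(c)}
3. free(a,f)  →  {above(c), inpos(a,a), inpos(a,c), inpos(c,f), inpos(f,a), inpos(f,c), marked(c), marked(f)}

free(a,c); bind(a); free(a,f)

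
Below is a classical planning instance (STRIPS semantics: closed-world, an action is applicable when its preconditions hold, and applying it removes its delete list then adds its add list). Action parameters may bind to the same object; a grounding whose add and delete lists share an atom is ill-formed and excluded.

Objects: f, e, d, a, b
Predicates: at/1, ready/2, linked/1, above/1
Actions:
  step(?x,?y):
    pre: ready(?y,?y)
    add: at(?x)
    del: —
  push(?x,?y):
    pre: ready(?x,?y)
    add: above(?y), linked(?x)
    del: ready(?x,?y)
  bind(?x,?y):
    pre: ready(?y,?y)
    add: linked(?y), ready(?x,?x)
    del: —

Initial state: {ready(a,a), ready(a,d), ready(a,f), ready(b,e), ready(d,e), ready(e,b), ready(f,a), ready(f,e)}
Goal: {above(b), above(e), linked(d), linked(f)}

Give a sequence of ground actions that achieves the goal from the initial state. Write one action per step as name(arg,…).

1. push(f,e)  →  {above(e), linked(f), ready(a,a), ready(a,d), ready(a,f), ready(b,e), ready(d,e), ready(e,b), ready(f,a)}
2. push(e,b)  →  {above(b), above(e), linked(e), linked(f), ready(a,a), ready(a,d), ready(a,f), ready(b,e), ready(d,e), ready(f,a)}
3. push(d,e)  →  {above(b), above(e), linked(d), linked(e), linked(f), ready(a,a), ready(a,d), ready(a,f), ready(b,e), ready(f,a)}

push(f,e); push(e,b); push(d,e)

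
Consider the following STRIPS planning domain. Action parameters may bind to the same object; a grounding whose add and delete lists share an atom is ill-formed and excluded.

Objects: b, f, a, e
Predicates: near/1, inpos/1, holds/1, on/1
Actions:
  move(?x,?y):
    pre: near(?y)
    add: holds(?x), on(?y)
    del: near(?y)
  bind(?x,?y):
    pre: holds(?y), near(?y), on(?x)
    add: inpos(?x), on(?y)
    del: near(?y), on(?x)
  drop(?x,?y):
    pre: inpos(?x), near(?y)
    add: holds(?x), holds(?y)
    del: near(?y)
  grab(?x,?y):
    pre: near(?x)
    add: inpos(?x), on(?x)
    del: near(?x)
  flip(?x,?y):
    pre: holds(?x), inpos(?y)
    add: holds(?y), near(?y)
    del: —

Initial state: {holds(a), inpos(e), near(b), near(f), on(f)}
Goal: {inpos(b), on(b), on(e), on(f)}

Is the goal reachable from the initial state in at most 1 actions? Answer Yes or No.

1. grab(b,b)  →  {holds(a), inpos(b), inpos(e), near(f), on(b), on(f)}
2. flip(a,e)  →  {holds(a), holds(e), inpos(b), inpos(e), near(e), near(f), on(b), on(f)}
3. move(b,e)  →  {holds(a), holds(b), holds(e), inpos(b), inpos(e), near(f), on(b), on(e), on(f)}
optimal plan length = 3; 3 > 1

No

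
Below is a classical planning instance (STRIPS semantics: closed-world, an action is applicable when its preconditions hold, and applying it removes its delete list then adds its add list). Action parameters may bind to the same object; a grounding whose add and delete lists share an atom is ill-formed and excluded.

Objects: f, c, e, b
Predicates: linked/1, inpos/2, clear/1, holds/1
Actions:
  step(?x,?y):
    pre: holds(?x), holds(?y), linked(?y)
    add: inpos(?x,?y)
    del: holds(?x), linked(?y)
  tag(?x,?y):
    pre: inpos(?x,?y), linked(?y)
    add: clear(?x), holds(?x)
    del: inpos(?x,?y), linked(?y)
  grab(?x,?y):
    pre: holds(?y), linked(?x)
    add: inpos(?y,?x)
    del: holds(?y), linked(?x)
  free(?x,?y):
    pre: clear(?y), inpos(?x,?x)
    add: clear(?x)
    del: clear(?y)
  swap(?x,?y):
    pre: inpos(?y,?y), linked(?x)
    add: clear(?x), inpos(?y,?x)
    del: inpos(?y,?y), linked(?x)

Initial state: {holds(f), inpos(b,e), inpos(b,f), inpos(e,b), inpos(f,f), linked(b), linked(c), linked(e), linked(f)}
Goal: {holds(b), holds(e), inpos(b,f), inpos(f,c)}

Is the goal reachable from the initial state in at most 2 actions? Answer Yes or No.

1. tag(e,b)  →  {clear(e), holds(e), holds(f), inpos(b,e), inpos(b,f), inpos(f,f), linked(c), linked(e), linked(f)}
2. tag(b,e)  →  {clear(b), clear(e), holds(b), holds(e), holds(f), inpos(b,f), inpos(f,f), linked(c), linked(f)}
3. grab(c,f)  →  {clear(b), clear(e), holds(b), holds(e), inpos(b,f), inpos(f,c), inpos(f,f), linked(f)}
optimal plan length = 3; 3 > 2

No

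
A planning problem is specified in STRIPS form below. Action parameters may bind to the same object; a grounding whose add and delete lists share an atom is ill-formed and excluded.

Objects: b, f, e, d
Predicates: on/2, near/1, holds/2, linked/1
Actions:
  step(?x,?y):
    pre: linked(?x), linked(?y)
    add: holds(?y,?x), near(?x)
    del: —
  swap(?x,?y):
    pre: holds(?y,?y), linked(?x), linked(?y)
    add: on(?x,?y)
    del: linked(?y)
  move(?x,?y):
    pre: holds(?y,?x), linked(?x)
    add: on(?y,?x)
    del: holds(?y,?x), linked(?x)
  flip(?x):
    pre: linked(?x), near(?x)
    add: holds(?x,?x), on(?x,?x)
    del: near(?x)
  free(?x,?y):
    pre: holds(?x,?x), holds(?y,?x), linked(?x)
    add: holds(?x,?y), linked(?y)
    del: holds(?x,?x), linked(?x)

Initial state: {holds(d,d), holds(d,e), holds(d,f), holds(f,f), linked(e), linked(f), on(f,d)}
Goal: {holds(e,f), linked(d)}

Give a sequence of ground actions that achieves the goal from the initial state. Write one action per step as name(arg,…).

1. step(f,e)  →  {holds(d,d), holds(d,e), holds(d,f), holds(e,f), holds(f,f), linked(e), linked(f), near(f), on(f,d)}
2. free(f,d)  →  {holds(d,d), holds(d,e), holds(d,f), holds(e,f), holds(f,d), linked(d), linked(e), near(f), on(f,d)}

step(f,e); free(f,d)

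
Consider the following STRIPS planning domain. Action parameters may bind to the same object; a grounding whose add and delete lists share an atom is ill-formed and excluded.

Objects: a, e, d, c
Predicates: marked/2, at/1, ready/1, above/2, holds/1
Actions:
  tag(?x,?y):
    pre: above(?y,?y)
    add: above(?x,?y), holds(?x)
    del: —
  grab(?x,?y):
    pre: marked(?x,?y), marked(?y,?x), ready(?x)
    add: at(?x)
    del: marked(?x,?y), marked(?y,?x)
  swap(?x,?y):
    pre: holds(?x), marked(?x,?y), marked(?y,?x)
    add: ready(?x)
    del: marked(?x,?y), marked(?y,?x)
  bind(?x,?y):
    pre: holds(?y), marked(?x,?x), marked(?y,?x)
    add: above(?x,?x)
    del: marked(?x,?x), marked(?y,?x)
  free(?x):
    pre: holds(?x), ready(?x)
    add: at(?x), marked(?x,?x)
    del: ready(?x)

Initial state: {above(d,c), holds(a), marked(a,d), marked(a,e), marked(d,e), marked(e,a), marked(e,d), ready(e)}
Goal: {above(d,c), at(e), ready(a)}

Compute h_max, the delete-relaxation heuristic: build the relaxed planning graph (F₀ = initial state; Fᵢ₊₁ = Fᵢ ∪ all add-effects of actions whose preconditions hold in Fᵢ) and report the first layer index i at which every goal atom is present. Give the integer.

1

F0 = init (8 atoms)
F1 = F0 ∪ {at(e), ready(a)}  (10 atoms)
goal ⊆ F1  ⇒  h_max = 1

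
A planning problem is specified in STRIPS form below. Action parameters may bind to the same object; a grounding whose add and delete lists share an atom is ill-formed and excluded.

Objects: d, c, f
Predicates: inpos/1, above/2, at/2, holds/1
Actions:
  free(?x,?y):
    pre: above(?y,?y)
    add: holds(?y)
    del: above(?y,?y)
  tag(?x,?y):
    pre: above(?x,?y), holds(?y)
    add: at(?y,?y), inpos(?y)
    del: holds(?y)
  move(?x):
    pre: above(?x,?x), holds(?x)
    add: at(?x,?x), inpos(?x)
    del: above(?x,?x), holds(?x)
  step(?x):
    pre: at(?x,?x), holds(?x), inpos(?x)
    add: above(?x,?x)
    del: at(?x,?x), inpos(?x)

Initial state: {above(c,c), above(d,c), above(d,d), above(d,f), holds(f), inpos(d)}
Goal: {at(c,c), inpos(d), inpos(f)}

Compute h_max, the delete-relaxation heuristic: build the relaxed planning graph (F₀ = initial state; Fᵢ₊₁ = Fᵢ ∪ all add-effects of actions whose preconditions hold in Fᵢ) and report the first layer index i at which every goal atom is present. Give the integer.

2

F0 = init (6 atoms)
F1 = F0 ∪ {at(f,f), holds(c), holds(d), inpos(f)}  (10 atoms)
F2 = F1 ∪ {above(f,f), at(c,c), at(d,d), inpos(c)}  (14 atoms)
goal ⊆ F2  ⇒  h_max = 2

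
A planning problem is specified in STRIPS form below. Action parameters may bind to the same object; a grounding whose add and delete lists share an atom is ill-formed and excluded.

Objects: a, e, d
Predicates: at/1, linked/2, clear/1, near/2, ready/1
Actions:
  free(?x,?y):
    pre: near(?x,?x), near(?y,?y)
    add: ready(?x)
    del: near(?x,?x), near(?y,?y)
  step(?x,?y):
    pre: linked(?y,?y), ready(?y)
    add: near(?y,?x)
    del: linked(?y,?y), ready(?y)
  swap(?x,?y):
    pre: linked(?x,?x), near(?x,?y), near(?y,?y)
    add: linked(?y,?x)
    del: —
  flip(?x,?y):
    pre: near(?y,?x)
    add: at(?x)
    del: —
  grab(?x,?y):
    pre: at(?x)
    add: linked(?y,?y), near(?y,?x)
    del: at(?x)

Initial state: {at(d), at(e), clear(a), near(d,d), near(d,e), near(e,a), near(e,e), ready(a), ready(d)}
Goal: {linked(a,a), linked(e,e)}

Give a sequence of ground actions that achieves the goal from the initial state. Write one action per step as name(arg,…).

1. grab(e,a)  →  {at(d), clear(a), linked(a,a), near(a,e), near(d,d), near(d,e), near(e,a), near(e,e), ready(a), ready(d)}
2. grab(d,e)  →  {clear(a), linked(a,a), linked(e,e), near(a,e), near(d,d), near(d,e), near(e,a), near(e,d), near(e,e), ready(a), ready(d)}

grab(e,a); grab(d,e)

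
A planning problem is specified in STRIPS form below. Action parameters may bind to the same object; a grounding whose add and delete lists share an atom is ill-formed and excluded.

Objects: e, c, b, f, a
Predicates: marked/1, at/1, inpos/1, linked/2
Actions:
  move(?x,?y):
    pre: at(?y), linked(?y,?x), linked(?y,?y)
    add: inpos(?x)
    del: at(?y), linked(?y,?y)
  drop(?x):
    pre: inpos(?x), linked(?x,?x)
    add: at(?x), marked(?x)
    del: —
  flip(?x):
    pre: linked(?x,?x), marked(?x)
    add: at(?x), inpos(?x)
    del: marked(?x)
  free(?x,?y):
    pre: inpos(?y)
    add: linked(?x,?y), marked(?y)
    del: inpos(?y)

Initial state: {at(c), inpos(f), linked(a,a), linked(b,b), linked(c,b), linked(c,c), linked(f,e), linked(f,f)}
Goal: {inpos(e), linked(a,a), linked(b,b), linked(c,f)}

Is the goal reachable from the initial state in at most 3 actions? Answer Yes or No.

Yes

1. drop(f)  →  {at(c), at(f), inpos(f), linked(a,a), linked(b,b), linked(c,b), linked(c,c), linked(f,e), linked(f,f), marked(f)}
2. move(e,f)  →  {at(c), inpos(e), inpos(f), linked(a,a), linked(b,b), linked(c,b), linked(c,c), linked(f,e), marked(f)}
3. free(c,f)  →  {at(c), inpos(e), linked(a,a), linked(b,b), linked(c,b), linked(c,c), linked(c,f), linked(f,e), marked(f)}
optimal plan length = 3; 3 ≤ 3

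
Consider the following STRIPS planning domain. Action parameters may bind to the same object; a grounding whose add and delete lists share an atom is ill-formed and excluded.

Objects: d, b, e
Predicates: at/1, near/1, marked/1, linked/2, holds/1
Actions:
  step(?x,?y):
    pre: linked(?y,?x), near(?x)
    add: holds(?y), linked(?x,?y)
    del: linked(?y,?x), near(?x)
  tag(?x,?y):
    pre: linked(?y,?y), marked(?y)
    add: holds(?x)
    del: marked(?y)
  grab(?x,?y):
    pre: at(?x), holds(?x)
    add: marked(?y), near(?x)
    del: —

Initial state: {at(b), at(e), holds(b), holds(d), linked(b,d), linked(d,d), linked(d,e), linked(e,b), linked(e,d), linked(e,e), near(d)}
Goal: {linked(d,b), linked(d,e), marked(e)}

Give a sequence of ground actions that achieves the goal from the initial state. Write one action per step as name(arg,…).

1. step(d,b)  →  {at(b), at(e), holds(b), holds(d), linked(d,b), linked(d,d), linked(d,e), linked(e,b), linked(e,d), linked(e,e)}
2. grab(b,e)  →  {at(b), at(e), holds(b), holds(d), linked(d,b), linked(d,d), linked(d,e), linked(e,b), linked(e,d), linked(e,e), marked(e), near(b)}

step(d,b); grab(b,e)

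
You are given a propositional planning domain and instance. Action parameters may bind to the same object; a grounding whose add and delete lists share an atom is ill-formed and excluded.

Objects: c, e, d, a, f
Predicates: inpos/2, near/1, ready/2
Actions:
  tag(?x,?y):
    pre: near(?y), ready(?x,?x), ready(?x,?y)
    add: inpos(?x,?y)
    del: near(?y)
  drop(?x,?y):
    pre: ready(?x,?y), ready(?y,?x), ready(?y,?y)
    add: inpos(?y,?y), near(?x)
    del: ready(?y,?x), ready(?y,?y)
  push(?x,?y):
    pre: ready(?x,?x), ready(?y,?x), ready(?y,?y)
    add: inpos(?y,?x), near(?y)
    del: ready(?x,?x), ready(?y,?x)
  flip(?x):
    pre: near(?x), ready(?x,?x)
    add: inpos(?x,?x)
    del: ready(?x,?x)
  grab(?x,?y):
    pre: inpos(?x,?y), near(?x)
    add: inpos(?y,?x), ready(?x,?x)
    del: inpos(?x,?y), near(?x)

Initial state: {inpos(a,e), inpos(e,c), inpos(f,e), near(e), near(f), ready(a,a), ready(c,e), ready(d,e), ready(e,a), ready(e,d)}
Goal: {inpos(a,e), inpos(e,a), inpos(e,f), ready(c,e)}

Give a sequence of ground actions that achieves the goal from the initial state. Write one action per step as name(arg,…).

1. grab(e,c)  →  {inpos(a,e), inpos(c,e), inpos(f,e), near(f), ready(a,a), ready(c,e), ready(d,e), ready(e,a), ready(e,d), ready(e,e)}
2. push(a,e)  →  {inpos(a,e), inpos(c,e), inpos(e,a), inpos(f,e), near(e), near(f), ready(c,e), ready(d,e), ready(e,d), ready(e,e)}
3. grab(f,e)  →  {inpos(a,e), inpos(c,e), inpos(e,a), inpos(e,f), near(e), ready(c,e), ready(d,e), ready(e,d), ready(e,e), ready(f,f)}

grab(e,c); push(a,e); grab(f,e)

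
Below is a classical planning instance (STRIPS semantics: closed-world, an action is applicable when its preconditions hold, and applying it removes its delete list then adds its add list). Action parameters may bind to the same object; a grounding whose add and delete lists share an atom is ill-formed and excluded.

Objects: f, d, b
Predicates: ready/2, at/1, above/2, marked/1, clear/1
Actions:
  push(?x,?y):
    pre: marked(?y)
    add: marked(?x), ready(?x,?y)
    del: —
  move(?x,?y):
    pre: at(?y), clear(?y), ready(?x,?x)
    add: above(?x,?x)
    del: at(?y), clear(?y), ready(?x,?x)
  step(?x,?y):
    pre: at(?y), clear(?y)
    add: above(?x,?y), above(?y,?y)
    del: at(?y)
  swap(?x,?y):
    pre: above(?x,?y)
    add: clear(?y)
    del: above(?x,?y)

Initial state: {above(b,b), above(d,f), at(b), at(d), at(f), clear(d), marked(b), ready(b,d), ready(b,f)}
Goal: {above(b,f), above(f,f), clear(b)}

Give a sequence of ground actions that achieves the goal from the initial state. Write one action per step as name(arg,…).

1. swap(d,f)  →  {above(b,b), at(b), at(d), at(f), clear(d), clear(f), marked(b), ready(b,d), ready(b,f)}
2. step(b,f)  →  {above(b,b), above(b,f), above(f,f), at(b), at(d), clear(d), clear(f), marked(b), ready(b,d), ready(b,f)}
3. swap(b,b)  →  {above(b,f), above(f,f), at(b), at(d), clear(b), clear(d), clear(f), marked(b), ready(b,d), ready(b,f)}

swap(d,f); step(b,f); swap(b,b)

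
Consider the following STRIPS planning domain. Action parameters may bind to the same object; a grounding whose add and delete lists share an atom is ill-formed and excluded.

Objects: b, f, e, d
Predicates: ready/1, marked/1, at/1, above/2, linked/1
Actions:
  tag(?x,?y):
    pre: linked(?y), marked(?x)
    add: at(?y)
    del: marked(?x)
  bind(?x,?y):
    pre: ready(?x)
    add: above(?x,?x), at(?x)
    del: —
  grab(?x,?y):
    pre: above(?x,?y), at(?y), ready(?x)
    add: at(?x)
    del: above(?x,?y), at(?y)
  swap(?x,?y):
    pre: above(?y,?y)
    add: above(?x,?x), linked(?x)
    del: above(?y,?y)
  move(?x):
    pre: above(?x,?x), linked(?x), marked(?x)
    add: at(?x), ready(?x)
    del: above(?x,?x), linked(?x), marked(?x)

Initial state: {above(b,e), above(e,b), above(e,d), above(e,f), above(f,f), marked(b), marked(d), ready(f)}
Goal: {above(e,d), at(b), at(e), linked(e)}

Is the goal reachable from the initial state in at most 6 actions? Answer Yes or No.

1. swap(b,f)  →  {above(b,b), above(b,e), above(e,b), above(e,d), above(e,f), linked(b), marked(b), marked(d), ready(f)}
2. tag(b,b)  →  {above(b,b), above(b,e), above(e,b), above(e,d), above(e,f), at(b), linked(b), marked(d), ready(f)}
3. swap(e,b)  →  {above(b,e), above(e,b), above(e,d), above(e,e), above(e,f), at(b), linked(b), linked(e), marked(d), ready(f)}
4. tag(d,e)  →  {above(b,e), above(e,b), above(e,d), above(e,e), above(e,f), at(b), at(e), linked(b), linked(e), ready(f)}
optimal plan length = 4; 4 ≤ 6

Yes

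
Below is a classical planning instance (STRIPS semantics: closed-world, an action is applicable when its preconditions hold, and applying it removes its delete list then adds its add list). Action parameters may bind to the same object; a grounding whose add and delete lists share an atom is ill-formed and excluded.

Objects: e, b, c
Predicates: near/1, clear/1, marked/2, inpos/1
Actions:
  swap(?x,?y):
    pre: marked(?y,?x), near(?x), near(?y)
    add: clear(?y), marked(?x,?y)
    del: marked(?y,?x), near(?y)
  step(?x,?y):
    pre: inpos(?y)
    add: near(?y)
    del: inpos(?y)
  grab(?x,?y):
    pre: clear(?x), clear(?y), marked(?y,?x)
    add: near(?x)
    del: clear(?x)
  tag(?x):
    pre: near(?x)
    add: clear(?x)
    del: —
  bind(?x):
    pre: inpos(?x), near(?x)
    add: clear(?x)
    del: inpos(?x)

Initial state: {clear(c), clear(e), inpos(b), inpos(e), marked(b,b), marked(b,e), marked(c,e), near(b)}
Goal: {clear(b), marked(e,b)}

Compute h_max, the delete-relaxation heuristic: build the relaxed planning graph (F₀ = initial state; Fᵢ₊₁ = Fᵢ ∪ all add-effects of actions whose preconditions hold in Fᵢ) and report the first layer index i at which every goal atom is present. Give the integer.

F0 = init (8 atoms)
F1 = F0 ∪ {clear(b), near(e)}  (10 atoms)
F2 = F1 ∪ {marked(e,b)}  (11 atoms)
goal ⊆ F2  ⇒  h_max = 2

2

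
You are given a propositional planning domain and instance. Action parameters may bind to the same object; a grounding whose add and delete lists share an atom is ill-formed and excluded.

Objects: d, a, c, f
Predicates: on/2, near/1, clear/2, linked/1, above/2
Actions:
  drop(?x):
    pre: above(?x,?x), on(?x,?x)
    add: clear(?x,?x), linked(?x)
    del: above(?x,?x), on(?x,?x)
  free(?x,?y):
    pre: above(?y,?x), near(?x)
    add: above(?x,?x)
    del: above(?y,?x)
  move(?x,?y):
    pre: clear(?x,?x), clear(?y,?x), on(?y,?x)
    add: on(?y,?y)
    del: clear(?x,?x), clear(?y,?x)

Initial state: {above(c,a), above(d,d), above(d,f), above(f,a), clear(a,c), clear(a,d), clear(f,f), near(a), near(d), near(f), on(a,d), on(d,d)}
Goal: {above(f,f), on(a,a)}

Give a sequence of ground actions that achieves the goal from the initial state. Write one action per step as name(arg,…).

1. drop(d)  →  {above(c,a), above(d,f), above(f,a), clear(a,c), clear(a,d), clear(d,d), clear(f,f), linked(d), near(a), near(d), near(f), on(a,d)}
2. free(f,d)  →  {above(c,a), above(f,a), above(f,f), clear(a,c), clear(a,d), clear(d,d), clear(f,f), linked(d), near(a), near(d), near(f), on(a,d)}
3. move(d,a)  →  {above(c,a), above(f,a), above(f,f), clear(a,c), clear(f,f), linked(d), near(a), near(d), near(f), on(a,a), on(a,d)}

drop(d); free(f,d); move(d,a)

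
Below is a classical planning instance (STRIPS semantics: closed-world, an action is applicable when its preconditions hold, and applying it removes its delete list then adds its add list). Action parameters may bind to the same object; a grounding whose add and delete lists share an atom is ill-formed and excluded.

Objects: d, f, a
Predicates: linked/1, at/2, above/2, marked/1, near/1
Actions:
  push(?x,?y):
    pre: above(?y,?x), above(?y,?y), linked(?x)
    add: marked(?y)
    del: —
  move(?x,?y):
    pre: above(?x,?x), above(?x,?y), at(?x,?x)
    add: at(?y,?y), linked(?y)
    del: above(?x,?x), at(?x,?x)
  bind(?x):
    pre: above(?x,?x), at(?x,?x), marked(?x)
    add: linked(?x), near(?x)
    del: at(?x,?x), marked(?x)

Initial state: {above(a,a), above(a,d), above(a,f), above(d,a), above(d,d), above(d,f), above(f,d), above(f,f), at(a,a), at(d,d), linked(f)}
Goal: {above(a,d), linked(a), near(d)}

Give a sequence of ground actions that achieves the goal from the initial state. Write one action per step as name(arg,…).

push(f,d); push(f,a); bind(d); bind(a)

1. push(f,d)  →  {above(a,a), above(a,d), above(a,f), above(d,a), above(d,d), above(d,f), above(f,d), above(f,f), at(a,a), at(d,d), linked(f), marked(d)}
2. push(f,a)  →  {above(a,a), above(a,d), above(a,f), above(d,a), above(d,d), above(d,f), above(f,d), above(f,f), at(a,a), at(d,d), linked(f), marked(a), marked(d)}
3. bind(d)  →  {above(a,a), above(a,d), above(a,f), above(d,a), above(d,d), above(d,f), above(f,d), above(f,f), at(a,a), linked(d), linked(f), marked(a), near(d)}
4. bind(a)  →  {above(a,a), above(a,d), above(a,f), above(d,a), above(d,d), above(d,f), above(f,d), above(f,f), linked(a), linked(d), linked(f), near(a), near(d)}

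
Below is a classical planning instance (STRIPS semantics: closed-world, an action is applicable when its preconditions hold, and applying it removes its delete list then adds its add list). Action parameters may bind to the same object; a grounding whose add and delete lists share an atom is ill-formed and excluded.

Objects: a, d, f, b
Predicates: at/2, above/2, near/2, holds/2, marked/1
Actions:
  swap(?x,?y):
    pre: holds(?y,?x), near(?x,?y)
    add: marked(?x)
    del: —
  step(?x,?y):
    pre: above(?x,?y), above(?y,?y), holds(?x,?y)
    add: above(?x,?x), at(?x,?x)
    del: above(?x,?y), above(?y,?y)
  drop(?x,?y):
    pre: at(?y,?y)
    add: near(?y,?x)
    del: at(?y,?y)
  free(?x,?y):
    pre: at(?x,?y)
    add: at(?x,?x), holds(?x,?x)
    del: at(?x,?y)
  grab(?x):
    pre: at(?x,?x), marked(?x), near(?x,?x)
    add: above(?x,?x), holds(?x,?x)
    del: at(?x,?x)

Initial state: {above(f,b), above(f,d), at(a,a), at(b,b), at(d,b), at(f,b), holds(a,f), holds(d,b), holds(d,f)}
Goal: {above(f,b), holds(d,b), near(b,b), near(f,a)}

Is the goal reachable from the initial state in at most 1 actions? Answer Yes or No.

No

1. drop(b,b)  →  {above(f,b), above(f,d), at(a,a), at(d,b), at(f,b), holds(a,f), holds(d,b), holds(d,f), near(b,b)}
2. free(f,b)  →  {above(f,b), above(f,d), at(a,a), at(d,b), at(f,f), holds(a,f), holds(d,b), holds(d,f), holds(f,f), near(b,b)}
3. drop(a,f)  →  {above(f,b), above(f,d), at(a,a), at(d,b), holds(a,f), holds(d,b), holds(d,f), holds(f,f), near(b,b), near(f,a)}
optimal plan length = 3; 3 > 1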